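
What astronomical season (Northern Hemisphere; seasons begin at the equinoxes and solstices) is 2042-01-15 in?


Date: January 15
Astronomical Winter (approx.; exact equinox/solstice day varies by year): December 21 to March 19
January 15 falls within the Winter window

Winter


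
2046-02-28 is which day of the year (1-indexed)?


Date: February 28, 2046
Days in months 1 through 1: 31
Plus 28 days in February

Day of year: 59


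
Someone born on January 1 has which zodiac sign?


Date: January 1
Conventional tropical zodiac dates: Capricorn from December 22 onward; Aquarius starts January 20
January 1 falls within the Capricorn range

Capricorn


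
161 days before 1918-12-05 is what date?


Start: 1918-12-05, subtract 161 days
Back 5 days from December 5 reaches November 30, 1918 -> 156 left
November 1918 has 30 days -> back to October 31, 1918 -> 126 left
October 1918 has 31 days -> back to September 30, 1918 -> 95 left
September 1918 has 30 days -> back to August 31, 1918 -> 65 left
August 1918 has 31 days -> back to July 31, 1918 -> 34 left
July 1918 has 31 days -> back to June 30, 1918 -> 3 left
June 1918: 30 - 3 = 27 -> lands on June 27

Result: 1918-06-27


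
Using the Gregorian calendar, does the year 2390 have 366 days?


Gregorian leap year rule: divisible by 4, but not by 100, unless also by 400.
2390 is not divisible by 4 -> not a leap year

No


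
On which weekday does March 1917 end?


March 1917 has 31 days
Anchor: Jan 1, 1917. With p = 1917 - 1 = 1916: (p + p//4 - p//100 + p//400) mod 7 = (1916 + 479 - 19 + 4) mod 7 = 2380 mod 7 = 0 -> Monday (Mon=0 ... Sun=6)
Days before March (Jan-Feb): 59; March 1 index = (0 + 59) mod 7 = 3 -> Thursday
Last day offset: 31 - 1 = 30 days
Weekday index = (3 + 30) mod 7 = 5

Saturday, March 31


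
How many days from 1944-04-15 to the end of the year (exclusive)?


Day of year: 106 of 366
Remaining = 366 - 106

260 days


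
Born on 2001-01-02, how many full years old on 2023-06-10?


Birth: 2001-01-02
Reference: 2023-06-10
Year difference: 2023 - 2001 = 22

22 years old


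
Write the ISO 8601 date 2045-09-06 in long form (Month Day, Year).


ISO 2045-09-06 parses as year=2045, month=09, day=06
Month 9 -> September

September 6, 2045


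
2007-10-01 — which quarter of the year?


Month: October (month 10)
Q1: Jan-Mar, Q2: Apr-Jun, Q3: Jul-Sep, Q4: Oct-Dec

Q4


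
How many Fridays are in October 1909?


October 1909 has 31 days
Anchor: Jan 1, 1909. With p = 1909 - 1 = 1908: (p + p//4 - p//100 + p//400) mod 7 = (1908 + 477 - 19 + 4) mod 7 = 2370 mod 7 = 4 -> Friday (Mon=0 ... Sun=6)
Days before October (Jan-Sep): 273; October 1 index = (4 + 273) mod 7 = 4 -> Friday
First Friday is October 1
Fridays: 1, 8, 15, 22, 29

5 Fridays


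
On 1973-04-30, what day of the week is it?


Date: April 30, 1973
Anchor: Jan 1, 1973. With p = 1973 - 1 = 1972: (p + p//4 - p//100 + p//400) mod 7 = (1972 + 493 - 19 + 4) mod 7 = 2450 mod 7 = 0 -> Monday (Mon=0 ... Sun=6)
Days before April (Jan-Mar): 90; offset = 90 + 30 - 1 = 119
Weekday index = (0 + 119) mod 7 = 0

Day of the week: Monday


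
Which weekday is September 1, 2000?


Target: September 1, 2000
Anchor: Jan 1, 2000. With p = 2000 - 1 = 1999: (p + p//4 - p//100 + p//400) mod 7 = (1999 + 499 - 19 + 4) mod 7 = 2483 mod 7 = 5 -> Saturday (Mon=0 ... Sun=6)
Days before September (Jan-Aug): 244 days
Weekday index = (5 + 244) mod 7 = 4

Friday


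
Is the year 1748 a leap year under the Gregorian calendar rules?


Gregorian leap year rule: divisible by 4, but not by 100, unless also by 400.
1748 is divisible by 4 but not 100 -> leap year

Yes


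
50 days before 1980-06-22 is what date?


Start: 1980-06-22, subtract 50 days
Back 22 days from June 22 reaches May 31, 1980 -> 28 left
May 1980: 31 - 28 = 3 -> lands on May 3

Result: 1980-05-03


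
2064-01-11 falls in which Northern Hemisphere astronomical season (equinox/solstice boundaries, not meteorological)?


Date: January 11
Astronomical Winter (approx.; exact equinox/solstice day varies by year): December 21 to March 19
January 11 falls within the Winter window

Winter


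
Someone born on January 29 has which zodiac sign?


Date: January 29
Conventional tropical zodiac dates: Aquarius from January 20 onward; Pisces starts February 19
January 29 falls within the Aquarius range

Aquarius


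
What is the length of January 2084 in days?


January 2084

31 days


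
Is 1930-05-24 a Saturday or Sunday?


Anchor: Jan 1, 1930. With p = 1930 - 1 = 1929: (p + p//4 - p//100 + p//400) mod 7 = (1929 + 482 - 19 + 4) mod 7 = 2396 mod 7 = 2 -> Wednesday (Mon=0 ... Sun=6)
Day of year: 144; offset = 143
Weekday index = (2 + 143) mod 7 = 5 -> Saturday
Weekend days: Saturday, Sunday

Yes


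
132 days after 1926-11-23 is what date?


Start: 1926-11-23, add 132 days
November 1926 has 30 days: 30 - 23 = 7 days to November 30 -> 125 left
December 1926 has 31 days -> 94 left
January 1927 has 31 days -> 63 left
February 1927 has 28 days -> 35 left
March 1927 has 31 days -> 4 left
April 1927: 4 <= 30 -> lands on April 4

Result: 1927-04-04


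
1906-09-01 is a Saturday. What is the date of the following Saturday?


Current: Saturday
Target: Saturday
Days ahead: 7

Next Saturday: 1906-09-08


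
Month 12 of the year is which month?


Month 12 of 12

December


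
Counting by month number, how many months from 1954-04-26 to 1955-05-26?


From April 1954 to May 1955
1 year * 12 = 12 months, plus 1 month = 13

13 months


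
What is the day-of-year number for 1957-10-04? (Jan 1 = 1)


Date: October 4, 1957
Days in months 1 through 9: 273
Plus 4 days in October

Day of year: 277


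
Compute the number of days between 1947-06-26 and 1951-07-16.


From 1947-06-26 to 1951-07-16
1947-06-26: days before June = 31 + 28 + 31 + 30 + 31 = 151 (1947 is not a leap year); day of year = 151 + 26 = 177
1951-07-16: days before July = 31 + 28 + 31 + 30 + 31 + 30 = 181 (1951 is not a leap year); day of year = 181 + 16 = 197
Rest of 1947: 365 - 177 = 188
Full years 1948 (366), 1949 (365), 1950 (365): 1096
Total = 188 + 1096 + 197 = 1481

1481 days


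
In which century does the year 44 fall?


Century = (year - 1) // 100 + 1
= (44 - 1) // 100 + 1
= 43 // 100 + 1
= 0 + 1

1st century


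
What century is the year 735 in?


Century = (year - 1) // 100 + 1
= (735 - 1) // 100 + 1
= 734 // 100 + 1
= 7 + 1

8th century


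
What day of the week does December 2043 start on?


Target: December 1, 2043
Anchor: Jan 1, 2043. With p = 2043 - 1 = 2042: (p + p//4 - p//100 + p//400) mod 7 = (2042 + 510 - 20 + 5) mod 7 = 2537 mod 7 = 3 -> Thursday (Mon=0 ... Sun=6)
Days before December (Jan-Nov): 334 days
Weekday index = (3 + 334) mod 7 = 1

Tuesday


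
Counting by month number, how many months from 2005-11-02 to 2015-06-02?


From November 2005 to June 2015
10 years * 12 = 120 months, minus 5 months = 115

115 months


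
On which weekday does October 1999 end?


October 1999 has 31 days
Anchor: Jan 1, 1999. With p = 1999 - 1 = 1998: (p + p//4 - p//100 + p//400) mod 7 = (1998 + 499 - 19 + 4) mod 7 = 2482 mod 7 = 4 -> Friday (Mon=0 ... Sun=6)
Days before October (Jan-Sep): 273; October 1 index = (4 + 273) mod 7 = 4 -> Friday
Last day offset: 31 - 1 = 30 days
Weekday index = (4 + 30) mod 7 = 6

Sunday, October 31


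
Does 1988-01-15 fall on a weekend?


Anchor: Jan 1, 1988. With p = 1988 - 1 = 1987: (p + p//4 - p//100 + p//400) mod 7 = (1987 + 496 - 19 + 4) mod 7 = 2468 mod 7 = 4 -> Friday (Mon=0 ... Sun=6)
Day of year: 15; offset = 14
Weekday index = (4 + 14) mod 7 = 4 -> Friday
Weekend days: Saturday, Sunday

No


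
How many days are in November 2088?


November 2088

30 days


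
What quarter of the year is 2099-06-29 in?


Month: June (month 6)
Q1: Jan-Mar, Q2: Apr-Jun, Q3: Jul-Sep, Q4: Oct-Dec

Q2


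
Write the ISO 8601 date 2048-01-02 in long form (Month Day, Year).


ISO 2048-01-02 parses as year=2048, month=01, day=02
Month 1 -> January

January 2, 2048


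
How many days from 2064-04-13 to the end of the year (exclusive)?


Day of year: 104 of 366
Remaining = 366 - 104

262 days


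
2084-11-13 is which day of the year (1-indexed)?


Date: November 13, 2084
Days in months 1 through 10: 305
Plus 13 days in November

Day of year: 318


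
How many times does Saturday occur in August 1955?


August 1955 has 31 days
Anchor: Jan 1, 1955. With p = 1955 - 1 = 1954: (p + p//4 - p//100 + p//400) mod 7 = (1954 + 488 - 19 + 4) mod 7 = 2427 mod 7 = 5 -> Saturday (Mon=0 ... Sun=6)
Days before August (Jan-Jul): 212; August 1 index = (5 + 212) mod 7 = 0 -> Monday
First Saturday is August 6
Saturdays: 6, 13, 20, 27

4 Saturdays


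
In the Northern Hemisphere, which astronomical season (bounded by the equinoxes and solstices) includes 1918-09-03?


Date: September 3
Astronomical Summer (approx.; exact equinox/solstice day varies by year): June 21 to September 21
September 3 falls within the Summer window

Summer


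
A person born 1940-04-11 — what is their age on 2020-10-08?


Birth: 1940-04-11
Reference: 2020-10-08
Year difference: 2020 - 1940 = 80

80 years old


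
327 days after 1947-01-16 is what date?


Start: 1947-01-16, add 327 days
January 1947 has 31 days: 31 - 16 = 15 days to January 31 -> 312 left
February 1947 has 28 days -> 284 left
March 1947 has 31 days -> 253 left
April 1947 has 30 days -> 223 left
May 1947 has 31 days -> 192 left
June 1947 has 30 days -> 162 left
July 1947 has 31 days -> 131 left
August 1947 has 31 days -> 100 left
September 1947 has 30 days -> 70 left
October 1947 has 31 days -> 39 left
November 1947 has 30 days -> 9 left
December 1947: 9 <= 31 -> lands on December 9

Result: 1947-12-09


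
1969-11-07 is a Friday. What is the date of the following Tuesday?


Current: Friday
Target: Tuesday
Days ahead: 4

Next Tuesday: 1969-11-11


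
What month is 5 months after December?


December is month 12
12 + 5 = 17; wrap: 17 - 12 = 5

May


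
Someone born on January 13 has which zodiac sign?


Date: January 13
Conventional tropical zodiac dates: Capricorn from December 22 onward; Aquarius starts January 20
January 13 falls within the Capricorn range

Capricorn


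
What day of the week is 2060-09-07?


Date: September 7, 2060
Anchor: Jan 1, 2060. With p = 2060 - 1 = 2059: (p + p//4 - p//100 + p//400) mod 7 = (2059 + 514 - 20 + 5) mod 7 = 2558 mod 7 = 3 -> Thursday (Mon=0 ... Sun=6)
Days before September (Jan-Aug): 244; offset = 244 + 7 - 1 = 250
Weekday index = (3 + 250) mod 7 = 1

Day of the week: Tuesday


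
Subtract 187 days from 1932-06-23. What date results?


Start: 1932-06-23, subtract 187 days
Back 23 days from June 23 reaches May 31, 1932 -> 164 left
May 1932 has 31 days -> back to April 30, 1932 -> 133 left
April 1932 has 30 days -> back to March 31, 1932 -> 103 left
March 1932 has 31 days -> back to February 29, 1932 -> 72 left
February 1932 has 29 days -> back to January 31, 1932 -> 43 left
January 1932 has 31 days -> back to December 31, 1931 -> 12 left
December 1931: 31 - 12 = 19 -> lands on December 19

Result: 1931-12-19


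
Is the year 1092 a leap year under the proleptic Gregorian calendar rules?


Gregorian leap year rule: divisible by 4, but not by 100, unless also by 400.
1092 is divisible by 4 but not 100 -> leap year

Yes


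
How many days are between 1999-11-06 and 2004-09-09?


From 1999-11-06 to 2004-09-09
1999-11-06: days before November = 31 + 28 + 31 + 30 + 31 + 30 + 31 + 31 + 30 + 31 = 304 (1999 is not a leap year); day of year = 304 + 6 = 310
2004-09-09: days before September = 31 + 29 + 31 + 30 + 31 + 30 + 31 + 31 = 244 (2004 is a leap year); day of year = 244 + 9 = 253
Rest of 1999: 365 - 310 = 55
Full years 2000 (366), 2001 (365), 2002 (365), 2003 (365): 1461
Total = 55 + 1461 + 253 = 1769

1769 days


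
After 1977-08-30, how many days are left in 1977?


Day of year: 242 of 365
Remaining = 365 - 242

123 days


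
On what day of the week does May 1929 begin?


Target: May 1, 1929
Anchor: Jan 1, 1929. With p = 1929 - 1 = 1928: (p + p//4 - p//100 + p//400) mod 7 = (1928 + 482 - 19 + 4) mod 7 = 2395 mod 7 = 1 -> Tuesday (Mon=0 ... Sun=6)
Days before May (Jan-Apr): 120 days
Weekday index = (1 + 120) mod 7 = 2

Wednesday


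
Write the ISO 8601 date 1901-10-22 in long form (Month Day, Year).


ISO 1901-10-22 parses as year=1901, month=10, day=22
Month 10 -> October

October 22, 1901


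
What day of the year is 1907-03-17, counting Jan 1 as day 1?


Date: March 17, 1907
Days in months 1 through 2: 59
Plus 17 days in March

Day of year: 76


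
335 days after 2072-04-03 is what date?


Start: 2072-04-03, add 335 days
April 2072 has 30 days: 30 - 3 = 27 days to April 30 -> 308 left
May 2072 has 31 days -> 277 left
June 2072 has 30 days -> 247 left
July 2072 has 31 days -> 216 left
August 2072 has 31 days -> 185 left
September 2072 has 30 days -> 155 left
October 2072 has 31 days -> 124 left
November 2072 has 30 days -> 94 left
December 2072 has 31 days -> 63 left
January 2073 has 31 days -> 32 left
February 2073 has 28 days -> 4 left
March 2073: 4 <= 31 -> lands on March 4

Result: 2073-03-04


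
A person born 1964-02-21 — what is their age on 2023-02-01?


Birth: 1964-02-21
Reference: 2023-02-01
Year difference: 2023 - 1964 = 59
Birthday not yet reached in 2023, subtract 1

58 years old


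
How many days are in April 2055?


April 2055

30 days


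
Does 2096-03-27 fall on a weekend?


Anchor: Jan 1, 2096. With p = 2096 - 1 = 2095: (p + p//4 - p//100 + p//400) mod 7 = (2095 + 523 - 20 + 5) mod 7 = 2603 mod 7 = 6 -> Sunday (Mon=0 ... Sun=6)
Day of year: 87; offset = 86
Weekday index = (6 + 86) mod 7 = 1 -> Tuesday
Weekend days: Saturday, Sunday

No


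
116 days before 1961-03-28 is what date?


Start: 1961-03-28, subtract 116 days
Back 28 days from March 28 reaches February 28, 1961 -> 88 left
February 1961 has 28 days -> back to January 31, 1961 -> 60 left
January 1961 has 31 days -> back to December 31, 1960 -> 29 left
December 1960: 31 - 29 = 2 -> lands on December 2

Result: 1960-12-02


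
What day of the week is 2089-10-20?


Date: October 20, 2089
Anchor: Jan 1, 2089. With p = 2089 - 1 = 2088: (p + p//4 - p//100 + p//400) mod 7 = (2088 + 522 - 20 + 5) mod 7 = 2595 mod 7 = 5 -> Saturday (Mon=0 ... Sun=6)
Days before October (Jan-Sep): 273; offset = 273 + 20 - 1 = 292
Weekday index = (5 + 292) mod 7 = 3

Day of the week: Thursday


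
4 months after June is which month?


June is month 6
6 + 4 = 10

October


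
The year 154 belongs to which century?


Century = (year - 1) // 100 + 1
= (154 - 1) // 100 + 1
= 153 // 100 + 1
= 1 + 1

2nd century


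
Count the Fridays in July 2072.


July 2072 has 31 days
Anchor: Jan 1, 2072. With p = 2072 - 1 = 2071: (p + p//4 - p//100 + p//400) mod 7 = (2071 + 517 - 20 + 5) mod 7 = 2573 mod 7 = 4 -> Friday (Mon=0 ... Sun=6)
Days before July (Jan-Jun): 182; July 1 index = (4 + 182) mod 7 = 4 -> Friday
First Friday is July 1
Fridays: 1, 8, 15, 22, 29

5 Fridays


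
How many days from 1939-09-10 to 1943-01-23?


From 1939-09-10 to 1943-01-23
1939-09-10: days before September = 31 + 28 + 31 + 30 + 31 + 30 + 31 + 31 = 243 (1939 is not a leap year); day of year = 243 + 10 = 253
1943-01-23: day of year = 23
Rest of 1939: 365 - 253 = 112
Full years 1940 (366), 1941 (365), 1942 (365): 1096
Total = 112 + 1096 + 23 = 1231

1231 days


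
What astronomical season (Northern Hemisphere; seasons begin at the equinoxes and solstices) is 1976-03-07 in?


Date: March 7
Astronomical Winter (approx.; exact equinox/solstice day varies by year): December 21 to March 19
March 7 falls within the Winter window

Winter


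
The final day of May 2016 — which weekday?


May 2016 has 31 days
Anchor: Jan 1, 2016. With p = 2016 - 1 = 2015: (p + p//4 - p//100 + p//400) mod 7 = (2015 + 503 - 20 + 5) mod 7 = 2503 mod 7 = 4 -> Friday (Mon=0 ... Sun=6)
Days before May (Jan-Apr): 121; May 1 index = (4 + 121) mod 7 = 6 -> Sunday
Last day offset: 31 - 1 = 30 days
Weekday index = (6 + 30) mod 7 = 1

Tuesday, May 31


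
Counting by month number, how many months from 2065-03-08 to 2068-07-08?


From March 2065 to July 2068
3 years * 12 = 36 months, plus 4 months = 40

40 months


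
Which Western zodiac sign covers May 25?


Date: May 25
Conventional tropical zodiac dates: Gemini from May 21 onward; Cancer starts June 21
May 25 falls within the Gemini range

Gemini


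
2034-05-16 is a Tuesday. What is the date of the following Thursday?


Current: Tuesday
Target: Thursday
Days ahead: 2

Next Thursday: 2034-05-18


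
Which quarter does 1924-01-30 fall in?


Month: January (month 1)
Q1: Jan-Mar, Q2: Apr-Jun, Q3: Jul-Sep, Q4: Oct-Dec

Q1


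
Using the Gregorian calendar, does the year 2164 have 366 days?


Gregorian leap year rule: divisible by 4, but not by 100, unless also by 400.
2164 is divisible by 4 but not 100 -> leap year

Yes


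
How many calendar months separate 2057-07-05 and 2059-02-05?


From July 2057 to February 2059
2 years * 12 = 24 months, minus 5 months = 19

19 months


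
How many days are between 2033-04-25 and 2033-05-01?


From 2033-04-25 to 2033-05-01
2033-04-25: days before April = 31 + 28 + 31 = 90 (2033 is not a leap year); day of year = 90 + 25 = 115
2033-05-01: days before May = 31 + 28 + 31 + 30 = 120 (2033 is not a leap year); day of year = 120 + 1 = 121
Same year: 121 - 115 = 6

6 days


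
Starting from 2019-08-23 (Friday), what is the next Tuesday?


Current: Friday
Target: Tuesday
Days ahead: 4

Next Tuesday: 2019-08-27


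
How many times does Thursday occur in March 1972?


March 1972 has 31 days
Anchor: Jan 1, 1972. With p = 1972 - 1 = 1971: (p + p//4 - p//100 + p//400) mod 7 = (1971 + 492 - 19 + 4) mod 7 = 2448 mod 7 = 5 -> Saturday (Mon=0 ... Sun=6)
Days before March (Jan-Feb): 60; March 1 index = (5 + 60) mod 7 = 2 -> Wednesday
First Thursday is March 2
Thursdays: 2, 9, 16, 23, 30

5 Thursdays


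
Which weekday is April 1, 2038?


Target: April 1, 2038
Anchor: Jan 1, 2038. With p = 2038 - 1 = 2037: (p + p//4 - p//100 + p//400) mod 7 = (2037 + 509 - 20 + 5) mod 7 = 2531 mod 7 = 4 -> Friday (Mon=0 ... Sun=6)
Days before April (Jan-Mar): 90 days
Weekday index = (4 + 90) mod 7 = 3

Thursday


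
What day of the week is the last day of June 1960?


June 1960 has 30 days
Anchor: Jan 1, 1960. With p = 1960 - 1 = 1959: (p + p//4 - p//100 + p//400) mod 7 = (1959 + 489 - 19 + 4) mod 7 = 2433 mod 7 = 4 -> Friday (Mon=0 ... Sun=6)
Days before June (Jan-May): 152; June 1 index = (4 + 152) mod 7 = 2 -> Wednesday
Last day offset: 30 - 1 = 29 days
Weekday index = (2 + 29) mod 7 = 3

Thursday, June 30


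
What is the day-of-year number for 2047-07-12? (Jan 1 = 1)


Date: July 12, 2047
Days in months 1 through 6: 181
Plus 12 days in July

Day of year: 193


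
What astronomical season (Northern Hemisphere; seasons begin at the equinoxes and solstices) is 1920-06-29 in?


Date: June 29
Astronomical Summer (approx.; exact equinox/solstice day varies by year): June 21 to September 21
June 29 falls within the Summer window

Summer


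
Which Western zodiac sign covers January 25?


Date: January 25
Conventional tropical zodiac dates: Aquarius from January 20 onward; Pisces starts February 19
January 25 falls within the Aquarius range

Aquarius


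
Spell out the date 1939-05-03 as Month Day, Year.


ISO 1939-05-03 parses as year=1939, month=05, day=03
Month 5 -> May

May 3, 1939


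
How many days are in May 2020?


May 2020

31 days


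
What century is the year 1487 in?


Century = (year - 1) // 100 + 1
= (1487 - 1) // 100 + 1
= 1486 // 100 + 1
= 14 + 1

15th century


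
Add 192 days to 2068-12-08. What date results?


Start: 2068-12-08, add 192 days
December 2068 has 31 days: 31 - 8 = 23 days to December 31 -> 169 left
January 2069 has 31 days -> 138 left
February 2069 has 28 days -> 110 left
March 2069 has 31 days -> 79 left
April 2069 has 30 days -> 49 left
May 2069 has 31 days -> 18 left
June 2069: 18 <= 30 -> lands on June 18

Result: 2069-06-18


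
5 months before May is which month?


May is month 5
5 - 5 = 0; wrap: 0 + 12 = 12

December


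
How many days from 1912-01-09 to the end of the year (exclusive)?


Day of year: 9 of 366
Remaining = 366 - 9

357 days


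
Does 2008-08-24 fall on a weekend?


Anchor: Jan 1, 2008. With p = 2008 - 1 = 2007: (p + p//4 - p//100 + p//400) mod 7 = (2007 + 501 - 20 + 5) mod 7 = 2493 mod 7 = 1 -> Tuesday (Mon=0 ... Sun=6)
Day of year: 237; offset = 236
Weekday index = (1 + 236) mod 7 = 6 -> Sunday
Weekend days: Saturday, Sunday

Yes


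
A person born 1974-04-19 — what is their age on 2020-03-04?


Birth: 1974-04-19
Reference: 2020-03-04
Year difference: 2020 - 1974 = 46
Birthday not yet reached in 2020, subtract 1

45 years old


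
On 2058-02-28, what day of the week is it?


Date: February 28, 2058
Anchor: Jan 1, 2058. With p = 2058 - 1 = 2057: (p + p//4 - p//100 + p//400) mod 7 = (2057 + 514 - 20 + 5) mod 7 = 2556 mod 7 = 1 -> Tuesday (Mon=0 ... Sun=6)
Days before February (Jan): 31; offset = 31 + 28 - 1 = 58
Weekday index = (1 + 58) mod 7 = 3

Day of the week: Thursday


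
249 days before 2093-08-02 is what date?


Start: 2093-08-02, subtract 249 days
Back 2 days from August 2 reaches July 31, 2093 -> 247 left
July 2093 has 31 days -> back to June 30, 2093 -> 216 left
June 2093 has 30 days -> back to May 31, 2093 -> 186 left
May 2093 has 31 days -> back to April 30, 2093 -> 155 left
April 2093 has 30 days -> back to March 31, 2093 -> 125 left
March 2093 has 31 days -> back to February 28, 2093 -> 94 left
February 2093 has 28 days -> back to January 31, 2093 -> 66 left
January 2093 has 31 days -> back to December 31, 2092 -> 35 left
December 2092 has 31 days -> back to November 30, 2092 -> 4 left
November 2092: 30 - 4 = 26 -> lands on November 26

Result: 2092-11-26


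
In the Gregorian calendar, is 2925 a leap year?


Gregorian leap year rule: divisible by 4, but not by 100, unless also by 400.
2925 is not divisible by 4 -> not a leap year

No


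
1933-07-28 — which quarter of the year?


Month: July (month 7)
Q1: Jan-Mar, Q2: Apr-Jun, Q3: Jul-Sep, Q4: Oct-Dec

Q3


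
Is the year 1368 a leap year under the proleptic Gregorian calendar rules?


Gregorian leap year rule: divisible by 4, but not by 100, unless also by 400.
1368 is divisible by 4 but not 100 -> leap year

Yes


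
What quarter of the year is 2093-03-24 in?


Month: March (month 3)
Q1: Jan-Mar, Q2: Apr-Jun, Q3: Jul-Sep, Q4: Oct-Dec

Q1


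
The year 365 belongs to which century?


Century = (year - 1) // 100 + 1
= (365 - 1) // 100 + 1
= 364 // 100 + 1
= 3 + 1

4th century


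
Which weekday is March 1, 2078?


Target: March 1, 2078
Anchor: Jan 1, 2078. With p = 2078 - 1 = 2077: (p + p//4 - p//100 + p//400) mod 7 = (2077 + 519 - 20 + 5) mod 7 = 2581 mod 7 = 5 -> Saturday (Mon=0 ... Sun=6)
Days before March (Jan-Feb): 59 days
Weekday index = (5 + 59) mod 7 = 1

Tuesday


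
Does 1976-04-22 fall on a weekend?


Anchor: Jan 1, 1976. With p = 1976 - 1 = 1975: (p + p//4 - p//100 + p//400) mod 7 = (1975 + 493 - 19 + 4) mod 7 = 2453 mod 7 = 3 -> Thursday (Mon=0 ... Sun=6)
Day of year: 113; offset = 112
Weekday index = (3 + 112) mod 7 = 3 -> Thursday
Weekend days: Saturday, Sunday

No


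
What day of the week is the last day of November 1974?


November 1974 has 30 days
Anchor: Jan 1, 1974. With p = 1974 - 1 = 1973: (p + p//4 - p//100 + p//400) mod 7 = (1973 + 493 - 19 + 4) mod 7 = 2451 mod 7 = 1 -> Tuesday (Mon=0 ... Sun=6)
Days before November (Jan-Oct): 304; November 1 index = (1 + 304) mod 7 = 4 -> Friday
Last day offset: 30 - 1 = 29 days
Weekday index = (4 + 29) mod 7 = 5

Saturday, November 30


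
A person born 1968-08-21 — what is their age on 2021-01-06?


Birth: 1968-08-21
Reference: 2021-01-06
Year difference: 2021 - 1968 = 53
Birthday not yet reached in 2021, subtract 1

52 years old


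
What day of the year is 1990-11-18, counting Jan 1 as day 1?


Date: November 18, 1990
Days in months 1 through 10: 304
Plus 18 days in November

Day of year: 322


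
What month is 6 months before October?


October is month 10
10 - 6 = 4

April


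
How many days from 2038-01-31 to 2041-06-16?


From 2038-01-31 to 2041-06-16
2038-01-31: day of year = 31
2041-06-16: days before June = 31 + 28 + 31 + 30 + 31 = 151 (2041 is not a leap year); day of year = 151 + 16 = 167
Rest of 2038: 365 - 31 = 334
Full years 2039 (365), 2040 (366): 731
Total = 334 + 731 + 167 = 1232

1232 days


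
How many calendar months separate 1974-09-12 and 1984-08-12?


From September 1974 to August 1984
10 years * 12 = 120 months, minus 1 month = 119

119 months


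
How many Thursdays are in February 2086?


February 2086 has 28 days
Anchor: Jan 1, 2086. With p = 2086 - 1 = 2085: (p + p//4 - p//100 + p//400) mod 7 = (2085 + 521 - 20 + 5) mod 7 = 2591 mod 7 = 1 -> Tuesday (Mon=0 ... Sun=6)
Days before February (Jan): 31; February 1 index = (1 + 31) mod 7 = 4 -> Friday
First Thursday is February 7
Thursdays: 7, 14, 21, 28

4 Thursdays


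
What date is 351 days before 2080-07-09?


Start: 2080-07-09, subtract 351 days
Back 9 days from July 9 reaches June 30, 2080 -> 342 left
June 2080 has 30 days -> back to May 31, 2080 -> 312 left
May 2080 has 31 days -> back to April 30, 2080 -> 281 left
April 2080 has 30 days -> back to March 31, 2080 -> 251 left
March 2080 has 31 days -> back to February 29, 2080 -> 220 left
February 2080 has 29 days -> back to January 31, 2080 -> 191 left
January 2080 has 31 days -> back to December 31, 2079 -> 160 left
December 2079 has 31 days -> back to November 30, 2079 -> 129 left
November 2079 has 30 days -> back to October 31, 2079 -> 99 left
October 2079 has 31 days -> back to September 30, 2079 -> 68 left
September 2079 has 30 days -> back to August 31, 2079 -> 38 left
August 2079 has 31 days -> back to July 31, 2079 -> 7 left
July 2079: 31 - 7 = 24 -> lands on July 24

Result: 2079-07-24


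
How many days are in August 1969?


August 1969

31 days


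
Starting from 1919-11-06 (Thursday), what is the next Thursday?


Current: Thursday
Target: Thursday
Days ahead: 7

Next Thursday: 1919-11-13


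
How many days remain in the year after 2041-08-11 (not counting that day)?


Day of year: 223 of 365
Remaining = 365 - 223

142 days


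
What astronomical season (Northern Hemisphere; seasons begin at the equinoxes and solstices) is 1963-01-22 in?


Date: January 22
Astronomical Winter (approx.; exact equinox/solstice day varies by year): December 21 to March 19
January 22 falls within the Winter window

Winter


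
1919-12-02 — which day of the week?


Date: December 2, 1919
Anchor: Jan 1, 1919. With p = 1919 - 1 = 1918: (p + p//4 - p//100 + p//400) mod 7 = (1918 + 479 - 19 + 4) mod 7 = 2382 mod 7 = 2 -> Wednesday (Mon=0 ... Sun=6)
Days before December (Jan-Nov): 334; offset = 334 + 2 - 1 = 335
Weekday index = (2 + 335) mod 7 = 1

Day of the week: Tuesday


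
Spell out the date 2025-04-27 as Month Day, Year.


ISO 2025-04-27 parses as year=2025, month=04, day=27
Month 4 -> April

April 27, 2025


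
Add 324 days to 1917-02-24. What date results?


Start: 1917-02-24, add 324 days
February 1917 has 28 days: 28 - 24 = 4 days to February 28 -> 320 left
March 1917 has 31 days -> 289 left
April 1917 has 30 days -> 259 left
May 1917 has 31 days -> 228 left
June 1917 has 30 days -> 198 left
July 1917 has 31 days -> 167 left
August 1917 has 31 days -> 136 left
September 1917 has 30 days -> 106 left
October 1917 has 31 days -> 75 left
November 1917 has 30 days -> 45 left
December 1917 has 31 days -> 14 left
January 1918: 14 <= 31 -> lands on January 14

Result: 1918-01-14


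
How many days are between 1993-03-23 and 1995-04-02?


From 1993-03-23 to 1995-04-02
1993-03-23: days before March = 31 + 28 = 59 (1993 is not a leap year); day of year = 59 + 23 = 82
1995-04-02: days before April = 31 + 28 + 31 = 90 (1995 is not a leap year); day of year = 90 + 2 = 92
Rest of 1993: 365 - 82 = 283
Full years 1994 (365): 365
Total = 283 + 365 + 92 = 740

740 days


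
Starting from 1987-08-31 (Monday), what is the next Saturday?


Current: Monday
Target: Saturday
Days ahead: 5

Next Saturday: 1987-09-05


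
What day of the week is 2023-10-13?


Date: October 13, 2023
Anchor: Jan 1, 2023. With p = 2023 - 1 = 2022: (p + p//4 - p//100 + p//400) mod 7 = (2022 + 505 - 20 + 5) mod 7 = 2512 mod 7 = 6 -> Sunday (Mon=0 ... Sun=6)
Days before October (Jan-Sep): 273; offset = 273 + 13 - 1 = 285
Weekday index = (6 + 285) mod 7 = 4

Day of the week: Friday


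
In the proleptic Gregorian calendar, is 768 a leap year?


Gregorian leap year rule: divisible by 4, but not by 100, unless also by 400.
768 is divisible by 4 but not 100 -> leap year

Yes


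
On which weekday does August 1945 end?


August 1945 has 31 days
Anchor: Jan 1, 1945. With p = 1945 - 1 = 1944: (p + p//4 - p//100 + p//400) mod 7 = (1944 + 486 - 19 + 4) mod 7 = 2415 mod 7 = 0 -> Monday (Mon=0 ... Sun=6)
Days before August (Jan-Jul): 212; August 1 index = (0 + 212) mod 7 = 2 -> Wednesday
Last day offset: 31 - 1 = 30 days
Weekday index = (2 + 30) mod 7 = 4

Friday, August 31


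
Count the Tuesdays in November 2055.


November 2055 has 30 days
Anchor: Jan 1, 2055. With p = 2055 - 1 = 2054: (p + p//4 - p//100 + p//400) mod 7 = (2054 + 513 - 20 + 5) mod 7 = 2552 mod 7 = 4 -> Friday (Mon=0 ... Sun=6)
Days before November (Jan-Oct): 304; November 1 index = (4 + 304) mod 7 = 0 -> Monday
First Tuesday is November 2
Tuesdays: 2, 9, 16, 23, 30

5 Tuesdays


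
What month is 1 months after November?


November is month 11
11 + 1 = 12

December


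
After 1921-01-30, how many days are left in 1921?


Day of year: 30 of 365
Remaining = 365 - 30

335 days


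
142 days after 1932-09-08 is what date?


Start: 1932-09-08, add 142 days
September 1932 has 30 days: 30 - 8 = 22 days to September 30 -> 120 left
October 1932 has 31 days -> 89 left
November 1932 has 30 days -> 59 left
December 1932 has 31 days -> 28 left
January 1933: 28 <= 31 -> lands on January 28

Result: 1933-01-28


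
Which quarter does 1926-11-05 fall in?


Month: November (month 11)
Q1: Jan-Mar, Q2: Apr-Jun, Q3: Jul-Sep, Q4: Oct-Dec

Q4


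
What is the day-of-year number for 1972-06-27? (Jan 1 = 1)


Date: June 27, 1972
Days in months 1 through 5: 152
Plus 27 days in June

Day of year: 179


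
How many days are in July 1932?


July 1932

31 days


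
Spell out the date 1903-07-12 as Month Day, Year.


ISO 1903-07-12 parses as year=1903, month=07, day=12
Month 7 -> July

July 12, 1903


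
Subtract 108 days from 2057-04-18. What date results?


Start: 2057-04-18, subtract 108 days
Back 18 days from April 18 reaches March 31, 2057 -> 90 left
March 2057 has 31 days -> back to February 28, 2057 -> 59 left
February 2057 has 28 days -> back to January 31, 2057 -> 31 left
January 2057 has 31 days -> back to December 31, 2056 -> 0 left
December 2056: 31 - 0 = 31 -> lands on December 31

Result: 2056-12-31


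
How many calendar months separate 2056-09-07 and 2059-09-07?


From September 2056 to September 2059
3 years * 12 = 36 months = 36

36 months


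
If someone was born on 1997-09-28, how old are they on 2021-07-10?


Birth: 1997-09-28
Reference: 2021-07-10
Year difference: 2021 - 1997 = 24
Birthday not yet reached in 2021, subtract 1

23 years old


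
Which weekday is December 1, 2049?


Target: December 1, 2049
Anchor: Jan 1, 2049. With p = 2049 - 1 = 2048: (p + p//4 - p//100 + p//400) mod 7 = (2048 + 512 - 20 + 5) mod 7 = 2545 mod 7 = 4 -> Friday (Mon=0 ... Sun=6)
Days before December (Jan-Nov): 334 days
Weekday index = (4 + 334) mod 7 = 2

Wednesday


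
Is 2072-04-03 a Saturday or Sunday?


Anchor: Jan 1, 2072. With p = 2072 - 1 = 2071: (p + p//4 - p//100 + p//400) mod 7 = (2071 + 517 - 20 + 5) mod 7 = 2573 mod 7 = 4 -> Friday (Mon=0 ... Sun=6)
Day of year: 94; offset = 93
Weekday index = (4 + 93) mod 7 = 6 -> Sunday
Weekend days: Saturday, Sunday

Yes


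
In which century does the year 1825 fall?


Century = (year - 1) // 100 + 1
= (1825 - 1) // 100 + 1
= 1824 // 100 + 1
= 18 + 1

19th century


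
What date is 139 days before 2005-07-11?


Start: 2005-07-11, subtract 139 days
Back 11 days from July 11 reaches June 30, 2005 -> 128 left
June 2005 has 30 days -> back to May 31, 2005 -> 98 left
May 2005 has 31 days -> back to April 30, 2005 -> 67 left
April 2005 has 30 days -> back to March 31, 2005 -> 37 left
March 2005 has 31 days -> back to February 28, 2005 -> 6 left
February 2005: 28 - 6 = 22 -> lands on February 22

Result: 2005-02-22


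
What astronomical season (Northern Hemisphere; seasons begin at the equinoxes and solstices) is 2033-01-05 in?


Date: January 5
Astronomical Winter (approx.; exact equinox/solstice day varies by year): December 21 to March 19
January 5 falls within the Winter window

Winter


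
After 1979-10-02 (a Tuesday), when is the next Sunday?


Current: Tuesday
Target: Sunday
Days ahead: 5

Next Sunday: 1979-10-07


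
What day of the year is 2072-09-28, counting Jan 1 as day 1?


Date: September 28, 2072
Days in months 1 through 8: 244
Plus 28 days in September

Day of year: 272


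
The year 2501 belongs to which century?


Century = (year - 1) // 100 + 1
= (2501 - 1) // 100 + 1
= 2500 // 100 + 1
= 25 + 1

26th century


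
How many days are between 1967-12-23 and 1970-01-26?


From 1967-12-23 to 1970-01-26
1967-12-23: days before December = 31 + 28 + 31 + 30 + 31 + 30 + 31 + 31 + 30 + 31 + 30 = 334 (1967 is not a leap year); day of year = 334 + 23 = 357
1970-01-26: day of year = 26
Rest of 1967: 365 - 357 = 8
Full years 1968 (366), 1969 (365): 731
Total = 8 + 731 + 26 = 765

765 days


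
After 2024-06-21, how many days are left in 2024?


Day of year: 173 of 366
Remaining = 366 - 173

193 days


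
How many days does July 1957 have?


July 1957

31 days


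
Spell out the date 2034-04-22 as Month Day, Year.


ISO 2034-04-22 parses as year=2034, month=04, day=22
Month 4 -> April

April 22, 2034


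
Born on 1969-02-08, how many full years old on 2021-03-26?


Birth: 1969-02-08
Reference: 2021-03-26
Year difference: 2021 - 1969 = 52

52 years old


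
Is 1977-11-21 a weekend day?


Anchor: Jan 1, 1977. With p = 1977 - 1 = 1976: (p + p//4 - p//100 + p//400) mod 7 = (1976 + 494 - 19 + 4) mod 7 = 2455 mod 7 = 5 -> Saturday (Mon=0 ... Sun=6)
Day of year: 325; offset = 324
Weekday index = (5 + 324) mod 7 = 0 -> Monday
Weekend days: Saturday, Sunday

No


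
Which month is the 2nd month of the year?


Month 2 of 12

February


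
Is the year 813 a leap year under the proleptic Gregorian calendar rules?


Gregorian leap year rule: divisible by 4, but not by 100, unless also by 400.
813 is not divisible by 4 -> not a leap year

No


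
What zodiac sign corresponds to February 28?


Date: February 28
Conventional tropical zodiac dates: Pisces from February 19 onward; Aries starts March 21
February 28 falls within the Pisces range

Pisces


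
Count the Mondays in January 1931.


January 1931 has 31 days
Anchor: Jan 1, 1931. With p = 1931 - 1 = 1930: (p + p//4 - p//100 + p//400) mod 7 = (1930 + 482 - 19 + 4) mod 7 = 2397 mod 7 = 3 -> Thursday (Mon=0 ... Sun=6)
January 1 is the anchor itself -> Thursday
First Monday is January 5
Mondays: 5, 12, 19, 26

4 Mondays


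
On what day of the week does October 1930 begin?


Target: October 1, 1930
Anchor: Jan 1, 1930. With p = 1930 - 1 = 1929: (p + p//4 - p//100 + p//400) mod 7 = (1929 + 482 - 19 + 4) mod 7 = 2396 mod 7 = 2 -> Wednesday (Mon=0 ... Sun=6)
Days before October (Jan-Sep): 273 days
Weekday index = (2 + 273) mod 7 = 2

Wednesday


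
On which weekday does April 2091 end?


April 2091 has 30 days
Anchor: Jan 1, 2091. With p = 2091 - 1 = 2090: (p + p//4 - p//100 + p//400) mod 7 = (2090 + 522 - 20 + 5) mod 7 = 2597 mod 7 = 0 -> Monday (Mon=0 ... Sun=6)
Days before April (Jan-Mar): 90; April 1 index = (0 + 90) mod 7 = 6 -> Sunday
Last day offset: 30 - 1 = 29 days
Weekday index = (6 + 29) mod 7 = 0

Monday, April 30


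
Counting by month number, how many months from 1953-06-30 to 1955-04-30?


From June 1953 to April 1955
2 years * 12 = 24 months, minus 2 months = 22

22 months


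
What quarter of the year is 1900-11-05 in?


Month: November (month 11)
Q1: Jan-Mar, Q2: Apr-Jun, Q3: Jul-Sep, Q4: Oct-Dec

Q4


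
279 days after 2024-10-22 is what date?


Start: 2024-10-22, add 279 days
October 2024 has 31 days: 31 - 22 = 9 days to October 31 -> 270 left
November 2024 has 30 days -> 240 left
December 2024 has 31 days -> 209 left
January 2025 has 31 days -> 178 left
February 2025 has 28 days -> 150 left
March 2025 has 31 days -> 119 left
April 2025 has 30 days -> 89 left
May 2025 has 31 days -> 58 left
June 2025 has 30 days -> 28 left
July 2025: 28 <= 31 -> lands on July 28

Result: 2025-07-28


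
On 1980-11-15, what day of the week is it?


Date: November 15, 1980
Anchor: Jan 1, 1980. With p = 1980 - 1 = 1979: (p + p//4 - p//100 + p//400) mod 7 = (1979 + 494 - 19 + 4) mod 7 = 2458 mod 7 = 1 -> Tuesday (Mon=0 ... Sun=6)
Days before November (Jan-Oct): 305; offset = 305 + 15 - 1 = 319
Weekday index = (1 + 319) mod 7 = 5

Day of the week: Saturday


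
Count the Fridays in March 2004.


March 2004 has 31 days
Anchor: Jan 1, 2004. With p = 2004 - 1 = 2003: (p + p//4 - p//100 + p//400) mod 7 = (2003 + 500 - 20 + 5) mod 7 = 2488 mod 7 = 3 -> Thursday (Mon=0 ... Sun=6)
Days before March (Jan-Feb): 60; March 1 index = (3 + 60) mod 7 = 0 -> Monday
First Friday is March 5
Fridays: 5, 12, 19, 26

4 Fridays


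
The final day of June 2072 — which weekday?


June 2072 has 30 days
Anchor: Jan 1, 2072. With p = 2072 - 1 = 2071: (p + p//4 - p//100 + p//400) mod 7 = (2071 + 517 - 20 + 5) mod 7 = 2573 mod 7 = 4 -> Friday (Mon=0 ... Sun=6)
Days before June (Jan-May): 152; June 1 index = (4 + 152) mod 7 = 2 -> Wednesday
Last day offset: 30 - 1 = 29 days
Weekday index = (2 + 29) mod 7 = 3

Thursday, June 30


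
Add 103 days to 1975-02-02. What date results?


Start: 1975-02-02, add 103 days
February 1975 has 28 days: 28 - 2 = 26 days to February 28 -> 77 left
March 1975 has 31 days -> 46 left
April 1975 has 30 days -> 16 left
May 1975: 16 <= 31 -> lands on May 16

Result: 1975-05-16


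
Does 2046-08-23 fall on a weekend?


Anchor: Jan 1, 2046. With p = 2046 - 1 = 2045: (p + p//4 - p//100 + p//400) mod 7 = (2045 + 511 - 20 + 5) mod 7 = 2541 mod 7 = 0 -> Monday (Mon=0 ... Sun=6)
Day of year: 235; offset = 234
Weekday index = (0 + 234) mod 7 = 3 -> Thursday
Weekend days: Saturday, Sunday

No


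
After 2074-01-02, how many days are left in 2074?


Day of year: 2 of 365
Remaining = 365 - 2

363 days


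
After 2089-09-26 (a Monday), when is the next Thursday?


Current: Monday
Target: Thursday
Days ahead: 3

Next Thursday: 2089-09-29


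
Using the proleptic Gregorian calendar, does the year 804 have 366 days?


Gregorian leap year rule: divisible by 4, but not by 100, unless also by 400.
804 is divisible by 4 but not 100 -> leap year

Yes


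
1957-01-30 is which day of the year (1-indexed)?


Date: January 30, 1957
No months before January
Plus 30 days in January

Day of year: 30


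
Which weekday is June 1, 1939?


Target: June 1, 1939
Anchor: Jan 1, 1939. With p = 1939 - 1 = 1938: (p + p//4 - p//100 + p//400) mod 7 = (1938 + 484 - 19 + 4) mod 7 = 2407 mod 7 = 6 -> Sunday (Mon=0 ... Sun=6)
Days before June (Jan-May): 151 days
Weekday index = (6 + 151) mod 7 = 3

Thursday
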